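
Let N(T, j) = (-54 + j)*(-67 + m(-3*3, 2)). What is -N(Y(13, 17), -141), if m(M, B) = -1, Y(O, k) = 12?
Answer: -13260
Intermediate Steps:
N(T, j) = 3672 - 68*j (N(T, j) = (-54 + j)*(-67 - 1) = (-54 + j)*(-68) = 3672 - 68*j)
-N(Y(13, 17), -141) = -(3672 - 68*(-141)) = -(3672 + 9588) = -1*13260 = -13260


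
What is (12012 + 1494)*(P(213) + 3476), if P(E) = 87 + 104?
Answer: 49526502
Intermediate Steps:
P(E) = 191
(12012 + 1494)*(P(213) + 3476) = (12012 + 1494)*(191 + 3476) = 13506*3667 = 49526502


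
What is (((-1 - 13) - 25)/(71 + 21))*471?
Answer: -18369/92 ≈ -199.66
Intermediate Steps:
(((-1 - 13) - 25)/(71 + 21))*471 = ((-14 - 25)/92)*471 = -39*1/92*471 = -39/92*471 = -18369/92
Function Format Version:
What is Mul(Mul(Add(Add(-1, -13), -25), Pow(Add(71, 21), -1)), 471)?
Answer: Rational(-18369, 92) ≈ -199.66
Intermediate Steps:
Mul(Mul(Add(Add(-1, -13), -25), Pow(Add(71, 21), -1)), 471) = Mul(Mul(Add(-14, -25), Pow(92, -1)), 471) = Mul(Mul(-39, Rational(1, 92)), 471) = Mul(Rational(-39, 92), 471) = Rational(-18369, 92)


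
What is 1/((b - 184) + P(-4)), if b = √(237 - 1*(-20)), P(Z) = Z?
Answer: -188/35087 - √257/35087 ≈ -0.0058150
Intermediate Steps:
b = √257 (b = √(237 + 20) = √257 ≈ 16.031)
1/((b - 184) + P(-4)) = 1/((√257 - 184) - 4) = 1/((-184 + √257) - 4) = 1/(-188 + √257)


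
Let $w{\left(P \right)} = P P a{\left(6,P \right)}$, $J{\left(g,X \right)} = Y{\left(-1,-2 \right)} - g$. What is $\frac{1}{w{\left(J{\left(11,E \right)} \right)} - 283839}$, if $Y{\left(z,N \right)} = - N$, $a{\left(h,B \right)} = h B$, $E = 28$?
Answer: $- \frac{1}{288213} \approx -3.4697 \cdot 10^{-6}$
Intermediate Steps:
$a{\left(h,B \right)} = B h$
$J{\left(g,X \right)} = 2 - g$ ($J{\left(g,X \right)} = \left(-1\right) \left(-2\right) - g = 2 - g$)
$w{\left(P \right)} = 6 P^{3}$ ($w{\left(P \right)} = P P P 6 = P^{2} \cdot 6 P = 6 P^{3}$)
$\frac{1}{w{\left(J{\left(11,E \right)} \right)} - 283839} = \frac{1}{6 \left(2 - 11\right)^{3} - 283839} = \frac{1}{6 \left(-9\right)^{3} - 283839} = \frac{1}{6 \left(-729\right) - 283839} = \frac{1}{-4374 - 283839} = \frac{1}{-288213} = - \frac{1}{288213}$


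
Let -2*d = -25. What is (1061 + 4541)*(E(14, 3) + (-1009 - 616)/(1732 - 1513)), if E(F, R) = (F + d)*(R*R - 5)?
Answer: 120941578/219 ≈ 5.5225e+5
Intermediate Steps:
d = 25/2 (d = -1/2*(-25) = 25/2 ≈ 12.500)
E(F, R) = (-5 + R**2)*(25/2 + F) (E(F, R) = (F + 25/2)*(R*R - 5) = (25/2 + F)*(R**2 - 5) = (25/2 + F)*(-5 + R**2) = (-5 + R**2)*(25/2 + F))
(1061 + 4541)*(E(14, 3) + (-1009 - 616)/(1732 - 1513)) = (1061 + 4541)*((-125/2 - 5*14 + (25/2)*3**2 + 14*3**2) + (-1009 - 616)/(1732 - 1513)) = 5602*((-125/2 - 70 + (25/2)*9 + 14*9) - 1625/219) = 5602*((-125/2 - 70 + 225/2 + 126) - 1625*1/219) = 5602*(106 - 1625/219) = 5602*(21589/219) = 120941578/219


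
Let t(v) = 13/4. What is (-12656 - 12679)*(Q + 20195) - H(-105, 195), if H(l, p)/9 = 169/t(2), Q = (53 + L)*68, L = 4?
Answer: -609839253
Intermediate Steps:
t(v) = 13/4 (t(v) = 13*(1/4) = 13/4)
Q = 3876 (Q = (53 + 4)*68 = 57*68 = 3876)
H(l, p) = 468 (H(l, p) = 9*(169/(13/4)) = 9*(169*(4/13)) = 9*52 = 468)
(-12656 - 12679)*(Q + 20195) - H(-105, 195) = (-12656 - 12679)*(3876 + 20195) - 1*468 = -25335*24071 - 468 = -609838785 - 468 = -609839253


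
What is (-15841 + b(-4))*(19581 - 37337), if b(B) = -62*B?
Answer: 276869308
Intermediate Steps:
(-15841 + b(-4))*(19581 - 37337) = (-15841 - 62*(-4))*(19581 - 37337) = (-15841 + 248)*(-17756) = -15593*(-17756) = 276869308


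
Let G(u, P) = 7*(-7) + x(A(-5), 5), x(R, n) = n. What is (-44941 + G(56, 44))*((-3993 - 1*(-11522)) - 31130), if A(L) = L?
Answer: 1061690985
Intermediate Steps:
G(u, P) = -44 (G(u, P) = 7*(-7) + 5 = -49 + 5 = -44)
(-44941 + G(56, 44))*((-3993 - 1*(-11522)) - 31130) = (-44941 - 44)*((-3993 - 1*(-11522)) - 31130) = -44985*((-3993 + 11522) - 31130) = -44985*(7529 - 31130) = -44985*(-23601) = 1061690985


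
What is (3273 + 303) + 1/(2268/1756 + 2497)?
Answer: 3921978439/1096750 ≈ 3576.0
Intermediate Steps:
(3273 + 303) + 1/(2268/1756 + 2497) = 3576 + 1/(2268*(1/1756) + 2497) = 3576 + 1/(567/439 + 2497) = 3576 + 1/(1096750/439) = 3576 + 439/1096750 = 3921978439/1096750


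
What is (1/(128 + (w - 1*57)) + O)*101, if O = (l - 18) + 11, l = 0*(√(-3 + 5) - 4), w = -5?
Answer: -46561/66 ≈ -705.47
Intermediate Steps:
l = 0 (l = 0*(√2 - 4) = 0*(-4 + √2) = 0)
O = -7 (O = (0 - 18) + 11 = -18 + 11 = -7)
(1/(128 + (w - 1*57)) + O)*101 = (1/(128 + (-5 - 1*57)) - 7)*101 = (1/(128 + (-5 - 57)) - 7)*101 = (1/(128 - 62) - 7)*101 = (1/66 - 7)*101 = -461/66*101 = -46561/66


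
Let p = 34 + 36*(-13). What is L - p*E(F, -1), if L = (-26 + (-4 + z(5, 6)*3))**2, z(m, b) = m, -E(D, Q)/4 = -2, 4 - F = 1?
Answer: 3697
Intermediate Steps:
F = 3 (F = 4 - 1*1 = 4 - 1 = 3)
E(D, Q) = 8 (E(D, Q) = -4*(-2) = 8)
p = -434 (p = 34 - 468 = -434)
L = 225 (L = (-26 + (-4 + 5*3))**2 = (-26 + (-4 + 15))**2 = (-26 + 11)**2 = (-15)**2 = 225)
L - p*E(F, -1) = 225 - (-434)*8 = 225 - 1*(-3472) = 225 + 3472 = 3697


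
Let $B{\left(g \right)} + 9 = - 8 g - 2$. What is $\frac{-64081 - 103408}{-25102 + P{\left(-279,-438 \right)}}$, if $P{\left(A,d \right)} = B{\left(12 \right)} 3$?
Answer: $\frac{167489}{25423} \approx 6.5881$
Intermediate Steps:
$B{\left(g \right)} = -11 - 8 g$ ($B{\left(g \right)} = -9 - \left(2 + 8 g\right) = -11 - 8 g$)
$P{\left(A,d \right)} = -321$ ($P{\left(A,d \right)} = \left(-11 - 96\right) 3 = \left(-107\right) 3 = -321$)
$\frac{-64081 - 103408}{-25102 + P{\left(-279,-438 \right)}} = \frac{-64081 - 103408}{-25102 - 321} = - \frac{167489}{-25423} = \left(-167489\right) \left(- \frac{1}{25423}\right) = \frac{167489}{25423}$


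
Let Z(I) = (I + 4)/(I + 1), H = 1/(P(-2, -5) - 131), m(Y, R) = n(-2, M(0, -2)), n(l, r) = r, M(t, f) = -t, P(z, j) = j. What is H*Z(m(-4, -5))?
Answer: -1/34 ≈ -0.029412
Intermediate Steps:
m(Y, R) = 0 (m(Y, R) = -1*0 = 0)
H = -1/136 (H = 1/(-5 - 131) = 1/(-136) = -1/136 ≈ -0.0073529)
Z(I) = (4 + I)/(1 + I)
H*Z(m(-4, -5)) = -(4 + 0)/(136*(1 + 0)) = -4/(136*1) = -4/136 = -1/136*4 = -1/34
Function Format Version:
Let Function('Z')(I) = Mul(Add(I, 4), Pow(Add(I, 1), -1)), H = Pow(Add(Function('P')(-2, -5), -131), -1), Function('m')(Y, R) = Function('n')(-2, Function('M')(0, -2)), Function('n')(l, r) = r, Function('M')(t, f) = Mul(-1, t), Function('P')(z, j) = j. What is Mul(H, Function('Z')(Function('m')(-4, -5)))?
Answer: Rational(-1, 34) ≈ -0.029412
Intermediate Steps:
Function('m')(Y, R) = 0 (Function('m')(Y, R) = Mul(-1, 0) = 0)
H = Rational(-1, 136) (H = Pow(Add(-5, -131), -1) = Pow(-136, -1) = Rational(-1, 136) ≈ -0.0073529)
Function('Z')(I) = Mul(Pow(Add(1, I), -1), Add(4, I)) (Function('Z')(I) = Mul(Add(4, I), Pow(Add(1, I), -1)) = Mul(Pow(Add(1, I), -1), Add(4, I)))
Mul(H, Function('Z')(Function('m')(-4, -5))) = Mul(Rational(-1, 136), Mul(Pow(Add(1, 0), -1), Add(4, 0))) = Mul(Rational(-1, 136), Mul(Pow(1, -1), 4)) = Mul(Rational(-1, 136), Mul(1, 4)) = Mul(Rational(-1, 136), 4) = Rational(-1, 34)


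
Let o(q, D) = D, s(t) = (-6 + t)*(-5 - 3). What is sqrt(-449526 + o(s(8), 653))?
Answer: I*sqrt(448873) ≈ 669.98*I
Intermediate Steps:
s(t) = 48 - 8*t (s(t) = (-6 + t)*(-8) = 48 - 8*t)
sqrt(-449526 + o(s(8), 653)) = sqrt(-449526 + 653) = sqrt(-448873) = I*sqrt(448873)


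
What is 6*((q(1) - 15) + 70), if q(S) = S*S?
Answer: 336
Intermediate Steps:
q(S) = S**2
6*((q(1) - 15) + 70) = 6*((1**2 - 15) + 70) = 6*((1 - 15) + 70) = 6*(-14 + 70) = 6*56 = 336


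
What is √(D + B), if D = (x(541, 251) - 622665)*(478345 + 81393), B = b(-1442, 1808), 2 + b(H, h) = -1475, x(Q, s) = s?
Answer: I*√348388769009 ≈ 5.9025e+5*I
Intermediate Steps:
b(H, h) = -1477 (b(H, h) = -2 - 1475 = -1477)
B = -1477
D = -348388767532 (D = (251 - 622665)*(478345 + 81393) = -622414*559738 = -348388767532)
√(D + B) = √(-348388767532 - 1477) = √(-348388769009) = I*√348388769009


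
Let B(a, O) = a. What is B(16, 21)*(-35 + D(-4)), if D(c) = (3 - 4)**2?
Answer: -544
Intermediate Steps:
D(c) = 1 (D(c) = (-1)**2 = 1)
B(16, 21)*(-35 + D(-4)) = 16*(-35 + 1) = 16*(-34) = -544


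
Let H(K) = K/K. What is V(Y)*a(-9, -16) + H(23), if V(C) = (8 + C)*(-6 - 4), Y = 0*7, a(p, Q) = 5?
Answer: -399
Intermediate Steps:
H(K) = 1
Y = 0
V(C) = -80 - 10*C (V(C) = (8 + C)*(-10) = -80 - 10*C)
V(Y)*a(-9, -16) + H(23) = (-80 - 10*0)*5 + 1 = (-80 + 0)*5 + 1 = -80*5 + 1 = -400 + 1 = -399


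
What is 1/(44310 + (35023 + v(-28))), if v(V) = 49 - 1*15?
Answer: 1/79367 ≈ 1.2600e-5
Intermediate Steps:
v(V) = 34 (v(V) = 49 - 15 = 34)
1/(44310 + (35023 + v(-28))) = 1/(44310 + (35023 + 34)) = 1/(44310 + 35057) = 1/79367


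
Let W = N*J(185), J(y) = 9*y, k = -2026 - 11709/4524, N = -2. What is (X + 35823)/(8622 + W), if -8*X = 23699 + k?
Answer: 399489691/63842688 ≈ 6.2574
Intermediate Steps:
k = -3059111/1508 (k = -2026 - 11709*1/4524 = -2026 - 3903/1508 = -3059111/1508 ≈ -2028.6)
W = -3330 (W = -18*185 = -2*1665 = -3330)
X = -32678981/12064 (X = -(23699 - 3059111/1508)/8 = -⅛*32678981/1508 = -32678981/12064 ≈ -2708.8)
(X + 35823)/(8622 + W) = (-32678981/12064 + 35823)/(8622 - 3330) = (399489691/12064)/5292 = (399489691/12064)*(1/5292) = 399489691/63842688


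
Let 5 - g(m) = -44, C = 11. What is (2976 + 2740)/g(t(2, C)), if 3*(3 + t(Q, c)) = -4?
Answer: 5716/49 ≈ 116.65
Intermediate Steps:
t(Q, c) = -13/3 (t(Q, c) = -3 + (1/3)*(-4) = -3 - 4/3 = -13/3)
g(m) = 49 (g(m) = 5 - 1*(-44) = 5 + 44 = 49)
(2976 + 2740)/g(t(2, C)) = (2976 + 2740)/49 = 5716*(1/49) = 5716/49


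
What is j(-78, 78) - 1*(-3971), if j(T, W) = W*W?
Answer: 10055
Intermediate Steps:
j(T, W) = W²
j(-78, 78) - 1*(-3971) = 78² - 1*(-3971) = 6084 + 3971 = 10055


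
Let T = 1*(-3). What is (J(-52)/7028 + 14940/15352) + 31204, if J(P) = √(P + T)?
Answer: 119764687/3838 + I*√55/7028 ≈ 31205.0 + 0.0010552*I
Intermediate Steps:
T = -3
J(P) = √(-3 + P) (J(P) = √(P - 3) = √(-3 + P))
(J(-52)/7028 + 14940/15352) + 31204 = (√(-3 - 52)/7028 + 14940/15352) + 31204 = (√(-55)*(1/7028) + 14940*(1/15352)) + 31204 = ((I*√55)*(1/7028) + 3735/3838) + 31204 = (I*√55/7028 + 3735/3838) + 31204 = (3735/3838 + I*√55/7028) + 31204 = 119764687/3838 + I*√55/7028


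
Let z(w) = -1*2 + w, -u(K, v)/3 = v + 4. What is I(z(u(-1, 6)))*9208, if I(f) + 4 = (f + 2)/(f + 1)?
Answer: -865552/31 ≈ -27921.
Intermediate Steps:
u(K, v) = -12 - 3*v (u(K, v) = -3*(v + 4) = -3*(4 + v) = -12 - 3*v)
z(w) = -2 + w
I(f) = -4 + (2 + f)/(1 + f) (I(f) = -4 + (f + 2)/(f + 1) = -4 + (2 + f)/(1 + f))
I(z(u(-1, 6)))*9208 = ((-2 - 3*(-2 + (-12 - 3*6)))/(1 + (-2 + (-12 - 3*6))))*9208 = ((-2 - 3*(-2 + (-12 - 18)))/(1 + (-2 + (-12 - 18))))*9208 = ((-2 - 3*(-2 - 30))/(1 + (-2 - 30)))*9208 = ((-2 - 3*(-32))/(1 - 32))*9208 = ((-2 + 96)/(-31))*9208 = -1/31*94*9208 = -94/31*9208 = -865552/31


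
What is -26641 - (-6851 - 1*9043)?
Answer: -10747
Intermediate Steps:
-26641 - (-6851 - 1*9043) = -26641 - (-6851 - 9043) = -26641 - 1*(-15894) = -26641 + 15894 = -10747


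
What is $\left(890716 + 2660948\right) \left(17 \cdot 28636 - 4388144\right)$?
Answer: $-13856220416448$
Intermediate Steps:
$\left(890716 + 2660948\right) \left(17 \cdot 28636 - 4388144\right) = 3551664 \left(486812 - 4388144\right) = 3551664 \left(-3901332\right) = -13856220416448$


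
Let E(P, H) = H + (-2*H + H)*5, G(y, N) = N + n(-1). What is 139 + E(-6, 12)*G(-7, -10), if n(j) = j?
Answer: 667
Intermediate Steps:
G(y, N) = -1 + N (G(y, N) = N - 1 = -1 + N)
E(P, H) = -4*H (E(P, H) = H - H*5 = H - 5*H = -4*H)
139 + E(-6, 12)*G(-7, -10) = 139 + (-4*12)*(-1 - 10) = 139 - 48*(-11) = 139 + 528 = 667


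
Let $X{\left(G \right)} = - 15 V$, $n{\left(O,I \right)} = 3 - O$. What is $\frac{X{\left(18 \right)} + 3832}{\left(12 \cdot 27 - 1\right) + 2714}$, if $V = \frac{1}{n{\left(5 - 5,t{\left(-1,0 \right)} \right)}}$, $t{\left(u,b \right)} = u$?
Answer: $\frac{3827}{3037} \approx 1.2601$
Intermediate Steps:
$V = \frac{1}{3}$ ($V = \frac{1}{3 - \left(5 - 5\right)} = \frac{1}{3 - 0} = \frac{1}{3 + 0} = \frac{1}{3} \approx 0.33333$)
$X{\left(G \right)} = -5$ ($X{\left(G \right)} = \left(-15\right) \frac{1}{3} = -5$)
$\frac{X{\left(18 \right)} + 3832}{\left(12 \cdot 27 - 1\right) + 2714} = \frac{-5 + 3832}{\left(12 \cdot 27 - 1\right) + 2714} = \frac{3827}{\left(324 - 1\right) + 2714} = \frac{3827}{323 + 2714} = \frac{3827}{3037}$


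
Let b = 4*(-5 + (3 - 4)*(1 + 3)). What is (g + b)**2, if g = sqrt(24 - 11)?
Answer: (36 - sqrt(13))**2 ≈ 1049.4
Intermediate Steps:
g = sqrt(13) ≈ 3.6056
b = -36 (b = 4*(-5 - 1*4) = 4*(-5 - 4) = 4*(-9) = -36)
(g + b)**2 = (sqrt(13) - 36)**2 = (-36 + sqrt(13))**2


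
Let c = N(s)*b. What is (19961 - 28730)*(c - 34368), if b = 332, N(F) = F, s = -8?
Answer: 324663456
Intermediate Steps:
c = -2656 (c = -8*332 = -2656)
(19961 - 28730)*(c - 34368) = (19961 - 28730)*(-2656 - 34368) = -8769*(-37024) = 324663456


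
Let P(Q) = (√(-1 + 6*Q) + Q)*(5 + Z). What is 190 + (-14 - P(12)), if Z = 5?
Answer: 56 - 10*√71 ≈ -28.262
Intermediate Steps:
P(Q) = 10*Q + 10*√(-1 + 6*Q) (P(Q) = (√(-1 + 6*Q) + Q)*(5 + 5) = (Q + √(-1 + 6*Q))*10 = 10*Q + 10*√(-1 + 6*Q))
190 + (-14 - P(12)) = 190 + (-14 - (10*12 + 10*√(-1 + 6*12))) = 190 + (-14 - (120 + 10*√(-1 + 72))) = 190 + (-14 - (120 + 10*√71)) = 190 + (-14 + (-120 - 10*√71)) = 190 + (-134 - 10*√71) = 56 - 10*√71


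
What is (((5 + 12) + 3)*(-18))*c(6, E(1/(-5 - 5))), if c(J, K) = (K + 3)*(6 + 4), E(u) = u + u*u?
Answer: -10476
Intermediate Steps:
E(u) = u + u²
c(J, K) = 30 + 10*K (c(J, K) = (3 + K)*10 = 30 + 10*K)
(((5 + 12) + 3)*(-18))*c(6, E(1/(-5 - 5))) = (((5 + 12) + 3)*(-18))*(30 + 10*((1 + 1/(-5 - 5))/(-5 - 5))) = ((17 + 3)*(-18))*(30 + 10*((1 + 1/(-10))/(-10))) = (20*(-18))*(30 + 10*(-(1 - ⅒)/10)) = -360*(30 + 10*(-⅒*9/10)) = -360*(30 + 10*(-9/100)) = -360*(30 - 9/10) = -360*291/10 = -10476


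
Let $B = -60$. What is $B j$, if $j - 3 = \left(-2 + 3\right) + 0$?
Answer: $-240$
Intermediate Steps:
$j = 4$ ($j = 3 + \left(\left(-2 + 3\right) + 0\right) = 3 + \left(1 + 0\right) = 3 + 1 = 4$)
$B j = \left(-60\right) 4 = -240$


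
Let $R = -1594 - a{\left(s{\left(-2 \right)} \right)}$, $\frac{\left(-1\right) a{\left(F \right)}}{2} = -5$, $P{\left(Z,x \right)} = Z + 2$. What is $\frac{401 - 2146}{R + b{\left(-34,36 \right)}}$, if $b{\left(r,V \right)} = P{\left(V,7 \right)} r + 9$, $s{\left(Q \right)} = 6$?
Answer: $\frac{1745}{2887} \approx 0.60443$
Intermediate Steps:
$P{\left(Z,x \right)} = 2 + Z$
$a{\left(F \right)} = 10$ ($a{\left(F \right)} = \left(-2\right) \left(-5\right) = 10$)
$R = -1604$ ($R = -1594 - 10 = -1604$)
$b{\left(r,V \right)} = 9 + r \left(2 + V\right)$ ($b{\left(r,V \right)} = \left(2 + V\right) r + 9 = r \left(2 + V\right) + 9 = 9 + r \left(2 + V\right)$)
$\frac{401 - 2146}{R + b{\left(-34,36 \right)}} = \frac{401 - 2146}{-1604 + \left(9 - 34 \left(2 + 36\right)\right)} = - \frac{1745}{-1604 + \left(9 - 1292\right)} = - \frac{1745}{-1604 - 1283} = - \frac{1745}{-2887} = \left(-1745\right) \left(- \frac{1}{2887}\right) = \frac{1745}{2887}$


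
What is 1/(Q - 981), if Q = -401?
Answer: -1/1382 ≈ -0.00072359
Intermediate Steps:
1/(Q - 981) = 1/(-401 - 981) = 1/(-1382) = -1/1382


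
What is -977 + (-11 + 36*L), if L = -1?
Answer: -1024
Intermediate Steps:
-977 + (-11 + 36*L) = -977 + (-11 + 36*(-1)) = -977 + (-11 - 36) = -977 - 47 = -1024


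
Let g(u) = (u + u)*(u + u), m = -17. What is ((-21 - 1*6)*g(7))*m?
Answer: 89964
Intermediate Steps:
g(u) = 4*u² (g(u) = (2*u)*(2*u) = 4*u²)
((-21 - 1*6)*g(7))*m = ((-21 - 1*6)*(4*7²))*(-17) = ((-21 - 6)*(4*49))*(-17) = -27*196*(-17) = -5292*(-17) = 89964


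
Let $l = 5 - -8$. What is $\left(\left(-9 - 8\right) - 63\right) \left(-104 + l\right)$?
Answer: $7280$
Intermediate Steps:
$l = 13$ ($l = 5 + 8 = 13$)
$\left(\left(-9 - 8\right) - 63\right) \left(-104 + l\right) = \left(\left(-9 - 8\right) - 63\right) \left(-104 + 13\right) = \left(\left(-9 - 8\right) - 63\right) \left(-91\right) = \left(-17 - 63\right) \left(-91\right) = \left(-80\right) \left(-91\right) = 7280$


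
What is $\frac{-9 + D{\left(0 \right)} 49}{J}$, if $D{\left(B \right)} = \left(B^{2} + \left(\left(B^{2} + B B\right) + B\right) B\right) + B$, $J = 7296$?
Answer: $- \frac{3}{2432} \approx -0.0012336$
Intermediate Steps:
$D{\left(B \right)} = B + B^{2} + B \left(B + 2 B^{2}\right)$ ($D{\left(B \right)} = \left(B^{2} + \left(\left(B^{2} + B^{2}\right) + B\right) B\right) + B = \left(B^{2} + \left(2 B^{2} + B\right) B\right) + B = \left(B^{2} + \left(B + 2 B^{2}\right) B\right) + B = \left(B^{2} + B \left(B + 2 B^{2}\right)\right) + B = B + B^{2} + B \left(B + 2 B^{2}\right)$)
$\frac{-9 + D{\left(0 \right)} 49}{J} = \frac{-9 + 0 \left(1 + 2 \cdot 0 + 2 \cdot 0^{2}\right) 49}{7296} = \left(-9 + 0 \left(1 + 0 + 2 \cdot 0\right) 49\right) \frac{1}{7296} = \left(-9 + 0 \left(1 + 0 + 0\right) 49\right) \frac{1}{7296} = \left(-9 + 0 \cdot 1 \cdot 49\right) \frac{1}{7296} = \left(-9 + 0 \cdot 49\right) \frac{1}{7296} = \left(-9 + 0\right) \frac{1}{7296} = \left(-9\right) \frac{1}{7296} = - \frac{3}{2432}$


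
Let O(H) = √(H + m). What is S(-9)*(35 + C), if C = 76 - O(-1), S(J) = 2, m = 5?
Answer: 218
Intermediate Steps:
O(H) = √(5 + H) (O(H) = √(H + 5) = √(5 + H))
C = 74 (C = 76 - √(5 - 1) = 76 - √4 = 76 - 1*2 = 76 - 2 = 74)
S(-9)*(35 + C) = 2*(35 + 74) = 2*109 = 218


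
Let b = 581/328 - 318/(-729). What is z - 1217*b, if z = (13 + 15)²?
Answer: -151644431/79704 ≈ -1902.6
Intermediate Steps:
z = 784 (z = 28² = 784)
b = 175951/79704 (b = 581*(1/328) - 318*(-1/729) = 581/328 + 106/243 = 175951/79704 ≈ 2.2076)
z - 1217*b = 784 - 1217*175951/79704 = 784 - 214132367/79704 = -151644431/79704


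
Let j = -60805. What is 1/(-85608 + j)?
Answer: -1/146413 ≈ -6.8300e-6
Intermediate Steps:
1/(-85608 + j) = 1/(-85608 - 60805) = 1/(-146413) = -1/146413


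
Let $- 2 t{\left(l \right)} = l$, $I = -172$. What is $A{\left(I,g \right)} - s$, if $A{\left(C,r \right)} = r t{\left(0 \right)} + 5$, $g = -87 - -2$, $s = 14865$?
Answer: $-14860$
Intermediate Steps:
$t{\left(l \right)} = - \frac{l}{2}$
$g = -85$ ($g = -87 + 2 = -85$)
$A{\left(C,r \right)} = 5$ ($A{\left(C,r \right)} = r \left(\left(- \frac{1}{2}\right) 0\right) + 5 = r 0 + 5 = 0 + 5 = 5$)
$A{\left(I,g \right)} - s = 5 - 14865 = -14860$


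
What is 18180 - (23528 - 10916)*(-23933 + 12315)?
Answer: 146544396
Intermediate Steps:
18180 - (23528 - 10916)*(-23933 + 12315) = 18180 - 12612*(-11618) = 18180 - 1*(-146526216) = 18180 + 146526216 = 146544396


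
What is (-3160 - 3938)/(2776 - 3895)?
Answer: 2366/373 ≈ 6.3432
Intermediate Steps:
(-3160 - 3938)/(2776 - 3895) = -7098/(-1119) = -7098*(-1/1119) = 2366/373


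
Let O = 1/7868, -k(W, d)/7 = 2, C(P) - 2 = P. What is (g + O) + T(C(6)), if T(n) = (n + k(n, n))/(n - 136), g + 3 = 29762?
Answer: 3746306909/125888 ≈ 29759.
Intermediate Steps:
g = 29759 (g = -3 + 29762 = 29759)
C(P) = 2 + P
k(W, d) = -14 (k(W, d) = -7*2 = -14)
T(n) = (-14 + n)/(-136 + n) (T(n) = (n - 14)/(n - 136) = (-14 + n)/(-136 + n))
O = 1/7868 ≈ 0.00012710
(g + O) + T(C(6)) = (29759 + 1/7868) + (-14 + (2 + 6))/(-136 + (2 + 6)) = 234143813/7868 + (-14 + 8)/(-136 + 8) = 234143813/7868 - 6/(-128) = 234143813/7868 - 1/128*(-6) = 234143813/7868 + 3/64 = 3746306909/125888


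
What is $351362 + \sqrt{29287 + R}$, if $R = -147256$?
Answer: $351362 + i \sqrt{117969} \approx 3.5136 \cdot 10^{5} + 343.47 i$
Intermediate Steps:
$351362 + \sqrt{29287 + R} = 351362 + \sqrt{29287 - 147256} = 351362 + \sqrt{-117969} = 351362 + i \sqrt{117969}$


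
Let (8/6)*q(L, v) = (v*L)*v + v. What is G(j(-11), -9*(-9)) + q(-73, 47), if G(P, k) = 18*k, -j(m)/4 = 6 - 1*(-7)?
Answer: -238899/2 ≈ -1.1945e+5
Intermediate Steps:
q(L, v) = 3*v/4 + 3*L*v²/4 (q(L, v) = 3*((v*L)*v + v)/4 = 3*((L*v)*v + v)/4 = 3*(L*v² + v)/4 = 3*(v + L*v²)/4 = 3*v/4 + 3*L*v²/4)
j(m) = -52 (j(m) = -4*(6 - 1*(-7)) = -4*(6 + 7) = -4*13 = -52)
G(j(-11), -9*(-9)) + q(-73, 47) = 18*(-9*(-9)) + (¾)*47*(1 - 73*47) = 18*81 + (¾)*47*(1 - 3431) = 1458 + (¾)*47*(-3430) = 1458 - 241815/2 = -238899/2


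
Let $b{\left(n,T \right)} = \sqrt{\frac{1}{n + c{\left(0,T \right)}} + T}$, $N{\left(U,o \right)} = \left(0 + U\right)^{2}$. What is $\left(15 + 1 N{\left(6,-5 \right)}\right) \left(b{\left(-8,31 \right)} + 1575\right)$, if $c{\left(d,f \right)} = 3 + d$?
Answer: $80325 + \frac{51 \sqrt{770}}{5} \approx 80608.0$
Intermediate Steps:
$N{\left(U,o \right)} = U^{2}$
$b{\left(n,T \right)} = \sqrt{T + \frac{1}{3 + n}}$ ($b{\left(n,T \right)} = \sqrt{\frac{1}{n + \left(3 + 0\right)} + T} = \sqrt{\frac{1}{n + 3} + T} = \sqrt{\frac{1}{3 + n} + T} = \sqrt{T + \frac{1}{3 + n}}$)
$\left(15 + 1 N{\left(6,-5 \right)}\right) \left(b{\left(-8,31 \right)} + 1575\right) = \left(15 + 1 \cdot 6^{2}\right) \left(\sqrt{\frac{1 + 31 \left(3 - 8\right)}{3 - 8}} + 1575\right) = \left(15 + 1 \cdot 36\right) \left(\sqrt{\frac{1 + 31 \left(-5\right)}{-5}} + 1575\right) = \left(15 + 36\right) \left(\sqrt{- \frac{1 - 155}{5}} + 1575\right) = 51 \left(\sqrt{\left(- \frac{1}{5}\right) \left(-154\right)} + 1575\right) = 51 \left(\sqrt{\frac{154}{5}} + 1575\right) = 51 \left(\frac{\sqrt{770}}{5} + 1575\right) = 51 \left(1575 + \frac{\sqrt{770}}{5}\right) = 80325 + \frac{51 \sqrt{770}}{5}$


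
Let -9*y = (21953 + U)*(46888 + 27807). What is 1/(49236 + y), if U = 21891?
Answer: -9/3274484456 ≈ -2.7485e-9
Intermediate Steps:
y = -3274927580/9 (y = -(21953 + 21891)*(46888 + 27807)/9 = -43844*74695/9 = -1/9*3274927580 = -3274927580/9 ≈ -3.6388e+8)
1/(49236 + y) = 1/(49236 - 3274927580/9) = 1/(-3274484456/9) = -9/3274484456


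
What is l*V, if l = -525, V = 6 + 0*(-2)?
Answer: -3150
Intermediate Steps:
V = 6 (V = 6 + 0 = 6)
l*V = -525*6 = -3150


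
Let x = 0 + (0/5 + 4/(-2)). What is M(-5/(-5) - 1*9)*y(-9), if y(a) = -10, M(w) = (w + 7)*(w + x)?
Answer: -100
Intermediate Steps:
x = -2 (x = 0 + (0*(⅕) + 4*(-½)) = 0 + (0 - 2) = 0 - 2 = -2)
M(w) = (-2 + w)*(7 + w) (M(w) = (w + 7)*(w - 2) = (7 + w)*(-2 + w) = (-2 + w)*(7 + w))
M(-5/(-5) - 1*9)*y(-9) = (-14 + (-5/(-5) - 1*9)² + 5*(-5/(-5) - 1*9))*(-10) = (-14 + (-5*(-⅕) - 9)² + 5*(-5*(-⅕) - 9))*(-10) = (-14 + (1 - 9)² + 5*(1 - 9))*(-10) = (-14 + (-8)² + 5*(-8))*(-10) = (-14 + 64 - 40)*(-10) = 10*(-10) = -100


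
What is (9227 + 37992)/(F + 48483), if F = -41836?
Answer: 2053/289 ≈ 7.1038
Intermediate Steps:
(9227 + 37992)/(F + 48483) = (9227 + 37992)/(-41836 + 48483) = 47219/6647 = 47219*(1/6647) = 2053/289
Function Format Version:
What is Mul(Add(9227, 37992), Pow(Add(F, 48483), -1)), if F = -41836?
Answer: Rational(2053, 289) ≈ 7.1038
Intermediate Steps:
Mul(Add(9227, 37992), Pow(Add(F, 48483), -1)) = Mul(Add(9227, 37992), Pow(Add(-41836, 48483), -1)) = Mul(47219, Pow(6647, -1)) = Mul(47219, Rational(1, 6647)) = Rational(2053, 289)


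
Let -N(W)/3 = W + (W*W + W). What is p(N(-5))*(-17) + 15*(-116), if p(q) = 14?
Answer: -1978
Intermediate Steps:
N(W) = -6*W - 3*W² (N(W) = -3*(W + (W*W + W)) = -3*(W + (W² + W)) = -3*(W + (W + W²)) = -3*(W² + 2*W) = -6*W - 3*W²)
p(N(-5))*(-17) + 15*(-116) = 14*(-17) + 15*(-116) = -238 - 1740 = -1978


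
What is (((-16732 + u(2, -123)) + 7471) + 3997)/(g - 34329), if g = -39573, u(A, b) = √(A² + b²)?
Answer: 2632/36951 - √15133/73902 ≈ 0.069565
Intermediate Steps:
(((-16732 + u(2, -123)) + 7471) + 3997)/(g - 34329) = (((-16732 + √(2² + (-123)²)) + 7471) + 3997)/(-39573 - 34329) = (((-16732 + √(4 + 15129)) + 7471) + 3997)/(-73902) = (((-16732 + √15133) + 7471) + 3997)*(-1/73902) = ((-9261 + √15133) + 3997)*(-1/73902) = (-5264 + √15133)*(-1/73902) = 2632/36951 - √15133/73902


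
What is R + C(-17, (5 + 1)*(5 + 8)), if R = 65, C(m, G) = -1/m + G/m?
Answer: 1028/17 ≈ 60.471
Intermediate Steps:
R + C(-17, (5 + 1)*(5 + 8)) = 65 + (-1 + (5 + 1)*(5 + 8))/(-17) = 65 - (-1 + 6*13)/17 = 65 - (-1 + 78)/17 = 65 - 1/17*77 = 65 - 77/17 = 1028/17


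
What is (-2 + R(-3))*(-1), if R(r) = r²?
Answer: -7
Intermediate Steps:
(-2 + R(-3))*(-1) = (-2 + (-3)²)*(-1) = (-2 + 9)*(-1) = 7*(-1) = -7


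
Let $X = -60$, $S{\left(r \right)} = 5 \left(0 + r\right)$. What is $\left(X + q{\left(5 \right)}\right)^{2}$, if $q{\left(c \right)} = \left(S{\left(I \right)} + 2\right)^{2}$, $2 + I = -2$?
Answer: $69696$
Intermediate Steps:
$I = -4$ ($I = -2 - 2 = -4$)
$S{\left(r \right)} = 5 r$
$q{\left(c \right)} = 324$ ($q{\left(c \right)} = \left(5 \left(-4\right) + 2\right)^{2} = \left(-20 + 2\right)^{2} = \left(-18\right)^{2} = 324$)
$\left(X + q{\left(5 \right)}\right)^{2} = \left(-60 + 324\right)^{2} = 264^{2} = 69696$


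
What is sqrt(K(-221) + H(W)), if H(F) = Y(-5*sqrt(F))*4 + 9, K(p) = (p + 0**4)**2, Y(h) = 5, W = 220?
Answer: 3*sqrt(5430) ≈ 221.07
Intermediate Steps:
K(p) = p**2 (K(p) = (p + 0)**2 = p**2)
H(F) = 29 (H(F) = 5*4 + 9 = 20 + 9 = 29)
sqrt(K(-221) + H(W)) = sqrt((-221)**2 + 29) = sqrt(48841 + 29) = sqrt(48870) = 3*sqrt(5430)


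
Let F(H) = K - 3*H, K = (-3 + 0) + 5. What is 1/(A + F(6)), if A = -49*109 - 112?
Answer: -1/5469 ≈ -0.00018285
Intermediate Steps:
K = 2 (K = -3 + 5 = 2)
F(H) = 2 - 3*H
A = -5453 (A = -5341 - 112 = -5453)
1/(A + F(6)) = 1/(-5453 + (2 - 3*6)) = 1/(-5453 + (2 - 18)) = 1/(-5453 - 16) = 1/(-5469) = -1/5469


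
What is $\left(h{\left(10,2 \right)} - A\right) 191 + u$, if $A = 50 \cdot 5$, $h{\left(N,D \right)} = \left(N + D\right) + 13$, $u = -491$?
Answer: $-43466$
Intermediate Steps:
$h{\left(N,D \right)} = 13 + D + N$ ($h{\left(N,D \right)} = \left(D + N\right) + 13 = 13 + D + N$)
$A = 250$
$\left(h{\left(10,2 \right)} - A\right) 191 + u = \left(\left(13 + 2 + 10\right) - 250\right) 191 - 491 = \left(25 - 250\right) 191 - 491 = \left(-225\right) 191 - 491 = -42975 - 491 = -43466$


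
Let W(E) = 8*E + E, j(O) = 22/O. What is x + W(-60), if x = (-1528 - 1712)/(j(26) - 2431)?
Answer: -2127195/3949 ≈ -538.67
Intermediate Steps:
x = 5265/3949 (x = (-1528 - 1712)/(22/26 - 2431) = -3240/(22*(1/26) - 2431) = -3240/(11/13 - 2431) = -3240/(-31592/13) = -3240*(-13/31592) = 5265/3949 ≈ 1.3332)
W(E) = 9*E
x + W(-60) = 5265/3949 + 9*(-60) = 5265/3949 - 540 = -2127195/3949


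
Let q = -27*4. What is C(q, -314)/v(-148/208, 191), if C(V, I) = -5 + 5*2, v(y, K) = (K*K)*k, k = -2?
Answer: -5/72962 ≈ -6.8529e-5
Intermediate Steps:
q = -108
v(y, K) = -2*K² (v(y, K) = (K*K)*(-2) = K²*(-2) = -2*K²)
C(V, I) = 5 (C(V, I) = -5 + 10 = 5)
C(q, -314)/v(-148/208, 191) = 5/((-2*191²)) = 5/((-2*36481)) = 5/(-72962) = 5*(-1/72962) = -5/72962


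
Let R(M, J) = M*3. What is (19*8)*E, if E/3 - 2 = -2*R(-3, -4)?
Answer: 9120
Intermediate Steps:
R(M, J) = 3*M
E = 60 (E = 6 + 3*(-6*(-3)) = 6 + 3*(-2*(-9)) = 6 + 3*18 = 6 + 54 = 60)
(19*8)*E = (19*8)*60 = 152*60 = 9120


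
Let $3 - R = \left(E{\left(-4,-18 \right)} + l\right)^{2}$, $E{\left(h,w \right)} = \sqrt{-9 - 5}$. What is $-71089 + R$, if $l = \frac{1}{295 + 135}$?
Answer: $- \frac{13141212801}{184900} - \frac{i \sqrt{14}}{215} \approx -71072.0 - 0.017403 i$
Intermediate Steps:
$E{\left(h,w \right)} = i \sqrt{14}$ ($E{\left(h,w \right)} = \sqrt{-14} = i \sqrt{14}$)
$l = \frac{1}{430} \approx 0.0023256$
$R = 3 - \left(\frac{1}{430} + i \sqrt{14}\right)^{2}$ ($R = 3 - \left(i \sqrt{14} + \frac{1}{430}\right)^{2} = 3 - \left(\frac{1}{430} + i \sqrt{14}\right)^{2} \approx 17.0 - 0.017403 i$)
$-71089 + R = -71089 + \left(\frac{3143299}{184900} - \frac{i \sqrt{14}}{215}\right) = - \frac{13141212801}{184900} - \frac{i \sqrt{14}}{215}$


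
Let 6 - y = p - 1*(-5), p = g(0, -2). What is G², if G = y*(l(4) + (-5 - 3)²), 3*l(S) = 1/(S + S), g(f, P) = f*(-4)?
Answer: 2362369/576 ≈ 4101.3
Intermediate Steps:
g(f, P) = -4*f
p = 0 (p = -4*0 = 0)
y = 1 (y = 6 - (0 - 1*(-5)) = 6 - (0 + 5) = 6 - 1*5 = 6 - 5 = 1)
l(S) = 1/(6*S) (l(S) = 1/(3*(S + S)) = 1/(3*((2*S))) = (1/(2*S))/3 = 1/(6*S))
G = 1537/24 (G = 1*((⅙)/4 + (-5 - 3)²) = 1*((⅙)*(¼) + (-8)²) = 1*(1/24 + 64) = 1*(1537/24) = 1537/24 ≈ 64.042)
G² = (1537/24)² = 2362369/576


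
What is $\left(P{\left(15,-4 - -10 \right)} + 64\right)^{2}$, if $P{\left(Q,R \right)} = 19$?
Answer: $6889$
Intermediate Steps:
$\left(P{\left(15,-4 - -10 \right)} + 64\right)^{2} = \left(19 + 64\right)^{2} = 83^{2} = 6889$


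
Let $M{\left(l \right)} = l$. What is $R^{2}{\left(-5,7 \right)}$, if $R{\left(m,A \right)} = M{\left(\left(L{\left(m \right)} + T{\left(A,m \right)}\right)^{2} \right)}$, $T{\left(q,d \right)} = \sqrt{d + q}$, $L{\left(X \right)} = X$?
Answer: $\left(5 - \sqrt{2}\right)^{4} \approx 165.32$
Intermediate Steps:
$R{\left(m,A \right)} = \left(m + \sqrt{A + m}\right)^{2}$ ($R{\left(m,A \right)} = \left(m + \sqrt{m + A}\right)^{2} = \left(m + \sqrt{A + m}\right)^{2}$)
$R^{2}{\left(-5,7 \right)} = \left(\left(-5 + \sqrt{7 - 5}\right)^{2}\right)^{2} = \left(\left(-5 + \sqrt{2}\right)^{2}\right)^{2} = \left(-5 + \sqrt{2}\right)^{4}$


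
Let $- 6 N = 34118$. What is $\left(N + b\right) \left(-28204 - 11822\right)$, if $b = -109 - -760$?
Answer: $201544252$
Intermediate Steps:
$N = - \frac{17059}{3}$ ($N = \left(- \frac{1}{6}\right) 34118 = - \frac{17059}{3} \approx -5686.3$)
$b = 651$ ($b = -109 + 760 = 651$)
$\left(N + b\right) \left(-28204 - 11822\right) = \left(- \frac{17059}{3} + 651\right) \left(-28204 - 11822\right) = \left(- \frac{15106}{3}\right) \left(-40026\right) = 201544252$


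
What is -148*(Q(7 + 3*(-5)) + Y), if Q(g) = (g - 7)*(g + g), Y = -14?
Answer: -33448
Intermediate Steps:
Q(g) = 2*g*(-7 + g) (Q(g) = (-7 + g)*(2*g) = 2*g*(-7 + g))
-148*(Q(7 + 3*(-5)) + Y) = -148*(2*(7 + 3*(-5))*(-7 + (7 + 3*(-5))) - 14) = -148*(2*(7 - 15)*(-7 + (7 - 15)) - 14) = -148*(2*(-8)*(-7 - 8) - 14) = -148*(2*(-8)*(-15) - 14) = -148*(240 - 14) = -148*226 = -33448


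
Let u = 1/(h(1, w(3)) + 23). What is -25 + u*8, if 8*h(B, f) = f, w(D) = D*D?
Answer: -4761/193 ≈ -24.668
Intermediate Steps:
w(D) = D**2
h(B, f) = f/8
u = 8/193 (u = 1/((1/8)*3**2 + 23) = 1/((1/8)*9 + 23) = 1/(9/8 + 23) = 1/(193/8) = 8/193 ≈ 0.041451)
-25 + u*8 = -25 + (8/193)*8 = -25 + 64/193 = -4761/193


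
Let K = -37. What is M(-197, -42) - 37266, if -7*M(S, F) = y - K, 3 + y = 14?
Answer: -260910/7 ≈ -37273.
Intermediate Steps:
y = 11 (y = -3 + 14 = 11)
M(S, F) = -48/7 (M(S, F) = -(11 - 1*(-37))/7 = -(11 + 37)/7 = -⅐*48 = -48/7)
M(-197, -42) - 37266 = -48/7 - 37266 = -260910/7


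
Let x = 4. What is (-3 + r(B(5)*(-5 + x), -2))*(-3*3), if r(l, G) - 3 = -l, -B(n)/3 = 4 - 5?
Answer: -27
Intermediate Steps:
B(n) = 3 (B(n) = -3*(4 - 5) = -3*(-1) = 3)
r(l, G) = 3 - l
(-3 + r(B(5)*(-5 + x), -2))*(-3*3) = (-3 + (3 - 3*(-5 + 4)))*(-3*3) = (-3 + (3 - 3*(-1)))*(-9) = (-3 + (3 - 1*(-3)))*(-9) = (-3 + (3 + 3))*(-9) = (-3 + 6)*(-9) = 3*(-9) = -27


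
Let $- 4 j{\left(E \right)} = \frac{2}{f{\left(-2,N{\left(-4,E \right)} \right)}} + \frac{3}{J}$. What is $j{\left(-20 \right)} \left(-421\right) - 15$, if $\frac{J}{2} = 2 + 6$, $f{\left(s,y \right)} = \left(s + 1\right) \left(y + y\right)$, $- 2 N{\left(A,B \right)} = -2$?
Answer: $- \frac{6433}{64} \approx -100.52$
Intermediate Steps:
$N{\left(A,B \right)} = 1$ ($N{\left(A,B \right)} = \left(- \frac{1}{2}\right) \left(-2\right) = 1$)
$f{\left(s,y \right)} = 2 y \left(1 + s\right)$ ($f{\left(s,y \right)} = \left(1 + s\right) 2 y = 2 y \left(1 + s\right)$)
$J = 16$ ($J = 2 \left(2 + 6\right) = 2 \cdot 8 = 16$)
$j{\left(E \right)} = \frac{13}{64}$ ($j{\left(E \right)} = - \frac{\frac{2}{2 \cdot 1 \left(1 - 2\right)} + \frac{3}{16}}{4} = - \frac{\frac{2}{2 \cdot 1 \left(-1\right)} + 3 \cdot \frac{1}{16}}{4} = - \frac{\frac{2}{-2} + \frac{3}{16}}{4} = - \frac{2 \left(- \frac{1}{2}\right) + \frac{3}{16}}{4} = - \frac{-1 + \frac{3}{16}}{4} = \left(- \frac{1}{4}\right) \left(- \frac{13}{16}\right) = \frac{13}{64}$)
$j{\left(-20 \right)} \left(-421\right) - 15 = \frac{13}{64} \left(-421\right) - 15 = - \frac{5473}{64} - 15 = - \frac{6433}{64}$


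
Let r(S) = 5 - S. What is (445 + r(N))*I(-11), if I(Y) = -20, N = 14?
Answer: -8720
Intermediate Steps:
(445 + r(N))*I(-11) = (445 + (5 - 1*14))*(-20) = (445 + (5 - 14))*(-20) = (445 - 9)*(-20) = 436*(-20) = -8720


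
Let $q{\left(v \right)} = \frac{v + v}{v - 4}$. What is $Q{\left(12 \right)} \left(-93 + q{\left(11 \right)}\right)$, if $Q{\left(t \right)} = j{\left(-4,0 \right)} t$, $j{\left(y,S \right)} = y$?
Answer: $\frac{30192}{7} \approx 4313.1$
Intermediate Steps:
$q{\left(v \right)} = \frac{2 v}{-4 + v}$
$Q{\left(t \right)} = - 4 t$
$Q{\left(12 \right)} \left(-93 + q{\left(11 \right)}\right) = \left(-4\right) 12 \left(-93 + 2 \cdot 11 \frac{1}{-4 + 11}\right) = - 48 \left(-93 + 2 \cdot 11 \cdot \frac{1}{7}\right) = - 48 \left(-93 + \frac{22}{7}\right) = \left(-48\right) \left(- \frac{629}{7}\right) = \frac{30192}{7}$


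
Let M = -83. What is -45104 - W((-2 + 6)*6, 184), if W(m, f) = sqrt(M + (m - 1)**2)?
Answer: -45104 - sqrt(446) ≈ -45125.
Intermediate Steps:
W(m, f) = sqrt(-83 + (-1 + m)**2) (W(m, f) = sqrt(-83 + (m - 1)**2) = sqrt(-83 + (-1 + m)**2))
-45104 - W((-2 + 6)*6, 184) = -45104 - sqrt(-83 + (-1 + (-2 + 6)*6)**2) = -45104 - sqrt(-83 + (-1 + 4*6)**2) = -45104 - sqrt(-83 + (-1 + 24)**2) = -45104 - sqrt(-83 + 23**2) = -45104 - sqrt(-83 + 529) = -45104 - sqrt(446)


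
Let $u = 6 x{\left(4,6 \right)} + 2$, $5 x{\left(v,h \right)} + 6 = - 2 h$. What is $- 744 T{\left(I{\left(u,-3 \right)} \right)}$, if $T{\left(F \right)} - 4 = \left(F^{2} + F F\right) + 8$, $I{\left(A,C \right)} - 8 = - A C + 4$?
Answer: $- \frac{81700128}{25} \approx -3.268 \cdot 10^{6}$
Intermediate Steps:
$x{\left(v,h \right)} = - \frac{6}{5} - \frac{2 h}{5}$ ($x{\left(v,h \right)} = - \frac{6}{5} + \frac{\left(-2\right) h}{5} = - \frac{6}{5} - \frac{2 h}{5}$)
$u = - \frac{98}{5}$ ($u = 6 \left(- \frac{6}{5} - \frac{12}{5}\right) + 2 = 6 \left(- \frac{18}{5}\right) + 2 = - \frac{108}{5} + 2 = - \frac{98}{5} \approx -19.6$)
$I{\left(A,C \right)} = 12 - A C$ ($I{\left(A,C \right)} = 8 + \left(- A C + 4\right) = 8 - \left(-4 + A C\right) = 12 - A C$)
$T{\left(F \right)} = 12 + 2 F^{2}$ ($T{\left(F \right)} = 4 + \left(\left(F^{2} + F F\right) + 8\right) = 4 + \left(\left(F^{2} + F^{2}\right) + 8\right) = 4 + \left(2 F^{2} + 8\right) = 4 + \left(8 + 2 F^{2}\right) = 12 + 2 F^{2}$)
$- 744 T{\left(I{\left(u,-3 \right)} \right)} = - 744 \left(12 + 2 \left(12 - \left(- \frac{98}{5}\right) \left(-3\right)\right)^{2}\right) = - 744 \left(12 + 2 \left(12 - \frac{294}{5}\right)^{2}\right) = - 744 \left(12 + 2 \left(- \frac{234}{5}\right)^{2}\right) = - 744 \left(12 + 2 \cdot \frac{54756}{25}\right) = - 744 \left(12 + \frac{109512}{25}\right) = \left(-744\right) \frac{109812}{25} = - \frac{81700128}{25}$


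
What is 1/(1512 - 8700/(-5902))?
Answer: 2951/4466262 ≈ 0.00066073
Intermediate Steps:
1/(1512 - 8700/(-5902)) = 1/(1512 - 8700*(-1/5902)) = 1/(1512 + 4350/2951) = 1/(4466262/2951) = 2951/4466262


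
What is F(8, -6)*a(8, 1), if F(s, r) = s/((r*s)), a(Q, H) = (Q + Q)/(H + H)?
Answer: -4/3 ≈ -1.3333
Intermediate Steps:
a(Q, H) = Q/H (a(Q, H) = (2*Q)/((2*H)) = (2*Q)*(1/(2*H)) = Q/H)
F(s, r) = 1/r (F(s, r) = s*(1/(r*s)) = 1/r)
F(8, -6)*a(8, 1) = (8/1)/(-6) = -4/3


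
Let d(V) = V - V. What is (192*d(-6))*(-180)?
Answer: 0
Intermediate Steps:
d(V) = 0
(192*d(-6))*(-180) = (192*0)*(-180) = 0*(-180) = 0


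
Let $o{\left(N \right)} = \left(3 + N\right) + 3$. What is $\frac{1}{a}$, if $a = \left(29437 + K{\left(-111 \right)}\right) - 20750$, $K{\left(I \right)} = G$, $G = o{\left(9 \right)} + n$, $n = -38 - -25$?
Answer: $\frac{1}{8689} \approx 0.00011509$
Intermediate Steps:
$n = -13$ ($n = -38 + 25 = -13$)
$o{\left(N \right)} = 6 + N$
$G = 2$ ($G = \left(6 + 9\right) - 13 = 15 - 13 = 2$)
$K{\left(I \right)} = 2$
$a = 8689$ ($a = \left(29437 + 2\right) - 20750 = 29439 - 20750 = 8689$)
$\frac{1}{a} = \frac{1}{8689}$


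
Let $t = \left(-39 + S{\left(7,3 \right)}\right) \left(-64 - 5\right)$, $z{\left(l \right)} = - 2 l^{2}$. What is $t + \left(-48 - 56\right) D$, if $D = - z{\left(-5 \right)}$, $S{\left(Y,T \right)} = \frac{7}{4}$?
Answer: $- \frac{10519}{4} \approx -2629.8$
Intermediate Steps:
$S{\left(Y,T \right)} = \frac{7}{4}$ ($S{\left(Y,T \right)} = 7 \cdot \frac{1}{4} = \frac{7}{4}$)
$t = \frac{10281}{4}$ ($t = \left(-39 + \frac{7}{4}\right) \left(-64 - 5\right) = \left(- \frac{149}{4}\right) \left(-69\right) = \frac{10281}{4} \approx 2570.3$)
$D = 50$ ($D = - \left(-2\right) \left(-5\right)^{2} = - \left(-2\right) 25 = \left(-1\right) \left(-50\right) = 50$)
$t + \left(-48 - 56\right) D = \frac{10281}{4} + \left(-48 - 56\right) 50 = \frac{10281}{4} - 5200 = - \frac{10519}{4}$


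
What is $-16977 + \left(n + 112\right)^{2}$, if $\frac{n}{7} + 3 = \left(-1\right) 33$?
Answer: $2623$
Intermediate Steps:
$n = -252$ ($n = -21 + 7 \left(\left(-1\right) 33\right) = -21 + 7 \left(-33\right) = -21 - 231 = -252$)
$-16977 + \left(n + 112\right)^{2} = -16977 + \left(-252 + 112\right)^{2} = -16977 + \left(-140\right)^{2} = -16977 + 19600 = 2623$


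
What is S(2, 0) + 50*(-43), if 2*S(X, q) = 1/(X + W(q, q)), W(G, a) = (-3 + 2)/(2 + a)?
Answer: -6449/3 ≈ -2149.7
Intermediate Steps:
W(G, a) = -1/(2 + a)
S(X, q) = 1/(2*(X - 1/(2 + q)))
S(2, 0) + 50*(-43) = (2 + 0)/(2*(-1 + 2*(2 + 0))) + 50*(-43) = (½)*2/(-1 + 2*2) - 2150 = (½)*2/(-1 + 4) - 2150 = (½)*2/3 - 2150 = (½)*(⅓)*2 - 2150 = ⅓ - 2150 = -6449/3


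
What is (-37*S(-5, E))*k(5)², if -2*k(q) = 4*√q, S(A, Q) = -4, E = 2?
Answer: 2960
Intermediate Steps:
k(q) = -2*√q
(-37*S(-5, E))*k(5)² = (-37*(-4))*(-2*√5)² = 148*20 = 2960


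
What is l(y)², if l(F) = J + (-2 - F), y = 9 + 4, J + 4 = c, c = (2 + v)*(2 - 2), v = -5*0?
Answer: 361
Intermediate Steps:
v = 0
c = 0 (c = (2 + 0)*(2 - 2) = 2*0 = 0)
J = -4 (J = -4 + 0 = -4)
y = 13
l(F) = -6 - F (l(F) = -4 + (-2 - F) = -6 - F)
l(y)² = (-6 - 1*13)² = (-6 - 13)² = (-19)² = 361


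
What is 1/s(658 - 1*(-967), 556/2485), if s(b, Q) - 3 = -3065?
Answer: -1/3062 ≈ -0.00032658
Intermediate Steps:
s(b, Q) = -3062 (s(b, Q) = 3 - 3065 = -3062)
1/s(658 - 1*(-967), 556/2485) = 1/(-3062) = -1/3062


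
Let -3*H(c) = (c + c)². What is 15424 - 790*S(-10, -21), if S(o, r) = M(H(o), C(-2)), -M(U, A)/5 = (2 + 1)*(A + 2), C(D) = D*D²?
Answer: -55676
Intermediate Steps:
C(D) = D³
H(c) = -4*c²/3 (H(c) = -(c + c)²/3 = -4*c²/3)
M(U, A) = -30 - 15*A (M(U, A) = -5*(2 + 1)*(A + 2) = -15*(2 + A) = -5*(6 + 3*A) = -30 - 15*A)
S(o, r) = 90 (S(o, r) = -30 - 15*(-2)³ = -30 - 15*(-8) = -30 + 120 = 90)
15424 - 790*S(-10, -21) = 15424 - 790*90 = 15424 - 1*71100 = 15424 - 71100 = -55676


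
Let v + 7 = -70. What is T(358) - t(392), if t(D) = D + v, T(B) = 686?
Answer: 371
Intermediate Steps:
v = -77 (v = -7 - 70 = -77)
t(D) = -77 + D (t(D) = D - 77 = -77 + D)
T(358) - t(392) = 686 - (-77 + 392) = 686 - 1*315 = 686 - 315 = 371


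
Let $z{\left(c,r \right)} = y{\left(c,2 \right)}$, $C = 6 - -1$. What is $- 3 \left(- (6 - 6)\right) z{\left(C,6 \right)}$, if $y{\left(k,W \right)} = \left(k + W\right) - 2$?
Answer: $0$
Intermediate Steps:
$C = 7$ ($C = 6 + 1 = 7$)
$y{\left(k,W \right)} = -2 + W + k$ ($y{\left(k,W \right)} = \left(W + k\right) - 2 = -2 + W + k$)
$z{\left(c,r \right)} = c$ ($z{\left(c,r \right)} = -2 + 2 + c = c$)
$- 3 \left(- (6 - 6)\right) z{\left(C,6 \right)} = - 3 \left(- (6 - 6)\right) 7 = - 3 \left(\left(-1\right) 0\right) 7 = \left(-3\right) 0 \cdot 7 = 0 \cdot 7 = 0$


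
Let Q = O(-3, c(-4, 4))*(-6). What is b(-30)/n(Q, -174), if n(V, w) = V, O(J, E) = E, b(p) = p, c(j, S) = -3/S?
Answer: -20/3 ≈ -6.6667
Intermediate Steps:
Q = 9/2 (Q = -3/4*(-6) = -3*¼*(-6) = -¾*(-6) = 9/2 ≈ 4.5000)
b(-30)/n(Q, -174) = -30/9/2 = -30*2/9 = -20/3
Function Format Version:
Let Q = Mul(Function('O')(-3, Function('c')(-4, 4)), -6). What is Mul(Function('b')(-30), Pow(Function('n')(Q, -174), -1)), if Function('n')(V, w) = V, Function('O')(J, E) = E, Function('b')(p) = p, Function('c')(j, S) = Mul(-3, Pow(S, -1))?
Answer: Rational(-20, 3) ≈ -6.6667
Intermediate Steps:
Q = Rational(9, 2) (Q = Mul(Mul(-3, Pow(4, -1)), -6) = Mul(Mul(-3, Rational(1, 4)), -6) = Mul(Rational(-3, 4), -6) = Rational(9, 2) ≈ 4.5000)
Mul(Function('b')(-30), Pow(Function('n')(Q, -174), -1)) = Mul(-30, Pow(Rational(9, 2), -1)) = Mul(-30, Rational(2, 9)) = Rational(-20, 3)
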